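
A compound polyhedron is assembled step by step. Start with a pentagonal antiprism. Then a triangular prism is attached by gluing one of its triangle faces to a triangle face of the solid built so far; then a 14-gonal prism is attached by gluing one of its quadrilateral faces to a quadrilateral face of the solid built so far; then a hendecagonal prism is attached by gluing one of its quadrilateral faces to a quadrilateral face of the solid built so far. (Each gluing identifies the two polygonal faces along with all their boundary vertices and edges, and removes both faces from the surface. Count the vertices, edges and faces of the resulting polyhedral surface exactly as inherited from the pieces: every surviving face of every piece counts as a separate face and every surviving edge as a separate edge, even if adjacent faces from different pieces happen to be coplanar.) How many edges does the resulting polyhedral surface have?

A pentagonal antiprism: V=10, E=20, F=12.
Attach a triangular prism (V=6, E=9, F=5) along a 3-gon: merge 3 vertices and 3 edges, delete both glued faces → V=13, E=26, F=15.
Attach a 14-gonal prism (V=28, E=42, F=16) along a 4-gon: merge 4 vertices and 4 edges, delete both glued faces → V=37, E=64, F=29.
Attach a hendecagonal prism (V=22, E=33, F=13) along a 4-gon: merge 4 vertices and 4 edges, delete both glued faces → V=55, E=93, F=40.
Check: V − E + F = 55 − 93 + 40 = 2.

93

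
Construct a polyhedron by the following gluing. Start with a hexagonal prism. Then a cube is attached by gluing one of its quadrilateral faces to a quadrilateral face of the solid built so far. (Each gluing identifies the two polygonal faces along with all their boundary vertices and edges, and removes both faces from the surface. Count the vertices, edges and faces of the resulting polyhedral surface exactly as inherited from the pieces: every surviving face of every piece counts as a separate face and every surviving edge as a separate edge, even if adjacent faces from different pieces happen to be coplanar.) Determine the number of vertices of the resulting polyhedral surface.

A hexagonal prism: V=12, E=18, F=8.
Attach a cube (V=8, E=12, F=6) along a 4-gon: merge 4 vertices and 4 edges, delete both glued faces → V=16, E=26, F=12.
Check: V − E + F = 16 − 26 + 12 = 2.

16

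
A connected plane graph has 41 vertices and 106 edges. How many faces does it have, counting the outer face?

67

Euler's formula for a connected plane graph: V − E + F = 2, so F = 2 − 41 + 106 = 67.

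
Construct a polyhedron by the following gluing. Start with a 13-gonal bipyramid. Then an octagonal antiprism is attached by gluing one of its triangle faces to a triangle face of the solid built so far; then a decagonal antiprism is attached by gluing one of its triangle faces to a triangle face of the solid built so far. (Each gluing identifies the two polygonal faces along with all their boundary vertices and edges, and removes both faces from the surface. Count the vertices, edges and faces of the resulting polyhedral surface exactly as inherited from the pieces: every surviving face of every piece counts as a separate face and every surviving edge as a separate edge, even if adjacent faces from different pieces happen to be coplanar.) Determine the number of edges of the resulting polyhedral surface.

A 13-gonal bipyramid: V=15, E=39, F=26.
Attach an octagonal antiprism (V=16, E=32, F=18) along a 3-gon: merge 3 vertices and 3 edges, delete both glued faces → V=28, E=68, F=42.
Attach a decagonal antiprism (V=20, E=40, F=22) along a 3-gon: merge 3 vertices and 3 edges, delete both glued faces → V=45, E=105, F=62.
Check: V − E + F = 45 − 105 + 62 = 2.

105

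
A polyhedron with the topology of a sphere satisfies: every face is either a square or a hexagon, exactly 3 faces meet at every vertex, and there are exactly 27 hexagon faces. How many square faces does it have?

Let x be the number of squares; then F = 27 + x.
Edge–face incidences: 2E = 6·27 + 4·x = 162 + 4x.
Every vertex has degree 3, so 3V = 2E.
Euler: V − E + F = 2 ⇒ (2E)/3 − E + (27 + x) = 2.
Multiply by 6: 2·(2E) − 3·(2E) + 6·(27 + x) = 12, i.e. 162 + 6x − (162 + 4x) = 12.
Collecting terms: 2x = 12, so x = 6.
Then 2E = 162 + 4·6 = 186, so E = 93, V = 2E/3 = 62, F = 27 + 6 = 33.

6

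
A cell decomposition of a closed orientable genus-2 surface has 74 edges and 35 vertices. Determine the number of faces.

For a closed orientable surface of genus 2, χ = 2 − 2·2 = -2.
F = -2 − V + E = -2 − 35 + 74 = 37.

37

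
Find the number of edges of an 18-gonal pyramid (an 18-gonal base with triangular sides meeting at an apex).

36

A pyramid on an n-gon base has one n-gon and n triangles: V = 18 + 1 = 19, E = 2·18 = 36, F = 18 + 1 = 19.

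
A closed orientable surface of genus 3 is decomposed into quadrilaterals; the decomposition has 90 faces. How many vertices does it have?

86

χ = 2 − 2·3 = -4, and every face is a square so 4F = 2E.
E = 4·90/2 = 180. Then V = -4 + E − F = -4 + 180 − 90 = 86.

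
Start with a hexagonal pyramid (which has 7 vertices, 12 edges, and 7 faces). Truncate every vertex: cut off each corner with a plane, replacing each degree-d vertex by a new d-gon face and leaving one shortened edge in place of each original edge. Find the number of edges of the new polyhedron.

36

Truncation replaces each original edge-end by a new vertex, so V′ = 2E = 24.
Each original edge survives, and each old vertex of degree d contributes d new edges; summing degrees gives Σd = 2E, so E′ = E + 2E = 3E = 36.
Each original face survives and each original vertex becomes one new face: F′ = F + V = 14.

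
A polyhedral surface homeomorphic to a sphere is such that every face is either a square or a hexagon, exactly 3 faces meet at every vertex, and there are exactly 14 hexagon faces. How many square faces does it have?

Let x be the number of squares; then F = 14 + x.
Edge–face incidences: 2E = 6·14 + 4·x = 84 + 4x.
Every vertex has degree 3, so 3V = 2E.
Euler: V − E + F = 2 ⇒ (2E)/3 − E + (14 + x) = 2.
Multiply by 6: 2·(2E) − 3·(2E) + 6·(14 + x) = 12, i.e. 84 + 6x − (84 + 4x) = 12.
Collecting terms: 2x = 12, so x = 6.
Then 2E = 84 + 4·6 = 108, so E = 54, V = 2E/3 = 36, F = 14 + 6 = 20.

6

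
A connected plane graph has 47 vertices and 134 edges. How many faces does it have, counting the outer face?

89

Euler's formula for a connected plane graph: V − E + F = 2, so F = 2 − 47 + 134 = 89.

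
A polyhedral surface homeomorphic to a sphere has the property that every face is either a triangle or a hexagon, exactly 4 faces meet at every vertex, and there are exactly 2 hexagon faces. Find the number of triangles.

Let x be the number of triangles; then F = 2 + x.
Edge–face incidences: 2E = 6·2 + 3·x = 12 + 3x.
Every vertex has degree 4, so 4V = 2E.
Euler: V − E + F = 2 ⇒ (2E)/4 − E + (2 + x) = 2.
Multiply by 8: 2·(2E) − 4·(2E) + 8·(2 + x) = 16, i.e. 16 + 8x − 2·(12 + 3x) = 16.
Collecting terms: 2x − 8 = 16, so 2x = 24, so x = 12.
Then 2E = 12 + 3·12 = 48, so E = 24, V = 2E/4 = 12, F = 2 + 12 = 14.

12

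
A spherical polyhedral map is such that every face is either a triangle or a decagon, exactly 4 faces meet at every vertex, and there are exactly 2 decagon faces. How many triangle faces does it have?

20

Let x be the number of triangles; then F = 2 + x.
Edge–face incidences: 2E = 10·2 + 3·x = 20 + 3x.
Every vertex has degree 4, so 4V = 2E.
Euler: V − E + F = 2 ⇒ (2E)/4 − E + (2 + x) = 2.
Multiply by 8: 2·(2E) − 4·(2E) + 8·(2 + x) = 16, i.e. 16 + 8x − 2·(20 + 3x) = 16.
Collecting terms: 2x − 24 = 16, so 2x = 40, so x = 20.
Then 2E = 20 + 3·20 = 80, so E = 40, V = 2E/4 = 20, F = 2 + 20 = 22.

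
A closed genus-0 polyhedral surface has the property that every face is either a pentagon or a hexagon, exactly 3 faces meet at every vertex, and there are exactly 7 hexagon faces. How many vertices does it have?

34

Let x be the number of pentagons; then F = 7 + x.
Edge–face incidences: 2E = 6·7 + 5·x = 42 + 5x.
Every vertex has degree 3, so 3V = 2E.
Euler: V − E + F = 2 ⇒ (2E)/3 − E + (7 + x) = 2.
Multiply by 6: 2·(2E) − 3·(2E) + 6·(7 + x) = 12, i.e. 42 + 6x − (42 + 5x) = 12.
Collecting terms: x = 12.
Then 2E = 42 + 5·12 = 102, so E = 51, V = 2E/3 = 34, F = 7 + 12 = 19.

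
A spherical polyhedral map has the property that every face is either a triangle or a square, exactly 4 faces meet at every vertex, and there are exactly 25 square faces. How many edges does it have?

62

Let x be the number of triangles; then F = 25 + x.
Edge–face incidences: 2E = 4·25 + 3·x = 100 + 3x.
Every vertex has degree 4, so 4V = 2E.
Euler: V − E + F = 2 ⇒ (2E)/4 − E + (25 + x) = 2.
Multiply by 8: 2·(2E) − 4·(2E) + 8·(25 + x) = 16, i.e. 200 + 8x − 2·(100 + 3x) = 16.
Collecting terms: 2x = 16, so x = 8.
Then 2E = 100 + 3·8 = 124, so E = 62, V = 2E/4 = 31, F = 25 + 8 = 33.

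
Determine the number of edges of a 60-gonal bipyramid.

A bipyramid over an n-gon has 2n triangular faces and n + 2 vertices: V = 60 + 2 = 62, E = 3·60 = 180, F = 2·60 = 120.

180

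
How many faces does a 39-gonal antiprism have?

An antiprism on an n-gon has two n-gon caps and 2n triangles: V = 2·39 = 78, E = 4·39 = 156, F = 2·39 + 2 = 80.

80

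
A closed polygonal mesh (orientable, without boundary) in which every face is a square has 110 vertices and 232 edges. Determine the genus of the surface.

4

Every face is a square and each edge borders two faces, so 4F = 2·232, giving F = 116.
χ = V − E + F = 110 − 232 + 116 = -6.
For a closed orientable surface χ = 2 − 2g, so g = (2 − (-6))/2 = 4.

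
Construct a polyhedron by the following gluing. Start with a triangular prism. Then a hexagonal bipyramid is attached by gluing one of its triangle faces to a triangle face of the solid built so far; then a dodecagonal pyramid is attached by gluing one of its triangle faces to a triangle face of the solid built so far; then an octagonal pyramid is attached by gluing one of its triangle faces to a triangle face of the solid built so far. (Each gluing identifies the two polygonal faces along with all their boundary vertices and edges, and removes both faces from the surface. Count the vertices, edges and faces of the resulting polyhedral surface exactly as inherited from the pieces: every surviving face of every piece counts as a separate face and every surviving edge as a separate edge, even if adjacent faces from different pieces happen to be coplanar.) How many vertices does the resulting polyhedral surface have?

A triangular prism: V=6, E=9, F=5.
Attach a hexagonal bipyramid (V=8, E=18, F=12) along a 3-gon: merge 3 vertices and 3 edges, delete both glued faces → V=11, E=24, F=15.
Attach a dodecagonal pyramid (V=13, E=24, F=13) along a 3-gon: merge 3 vertices and 3 edges, delete both glued faces → V=21, E=45, F=26.
Attach an octagonal pyramid (V=9, E=16, F=9) along a 3-gon: merge 3 vertices and 3 edges, delete both glued faces → V=27, E=58, F=33.
Check: V − E + F = 27 − 58 + 33 = 2.

27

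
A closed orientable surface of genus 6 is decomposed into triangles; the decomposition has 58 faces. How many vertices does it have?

χ = 2 − 2·6 = -10, and every face is a triangle so 3F = 2E.
E = 3·58/2 = 87. Then V = -10 + E − F = -10 + 87 − 58 = 19.

19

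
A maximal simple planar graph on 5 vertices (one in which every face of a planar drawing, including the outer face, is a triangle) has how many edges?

In a plane triangulation 3F = 2E and V − E + F = 2, so E = 3V − 6 = 3·5 − 6 = 9.

9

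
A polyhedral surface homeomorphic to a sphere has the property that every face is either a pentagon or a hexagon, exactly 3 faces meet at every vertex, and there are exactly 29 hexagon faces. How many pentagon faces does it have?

Let x be the number of pentagons; then F = 29 + x.
Edge–face incidences: 2E = 6·29 + 5·x = 174 + 5x.
Every vertex has degree 3, so 3V = 2E.
Euler: V − E + F = 2 ⇒ (2E)/3 − E + (29 + x) = 2.
Multiply by 6: 2·(2E) − 3·(2E) + 6·(29 + x) = 12, i.e. 174 + 6x − (174 + 5x) = 12.
Collecting terms: x = 12.
Then 2E = 174 + 5·12 = 234, so E = 117, V = 2E/3 = 78, F = 29 + 12 = 41.

12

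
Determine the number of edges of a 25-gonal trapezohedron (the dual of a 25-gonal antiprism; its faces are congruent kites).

The n-trapezohedron (dual of the n-antiprism) has V = 2·25 + 2 = 52, E = 4·25 = 100, F = 2·25 = 50.
Check: V − E + F = 52 − 100 + 50 = 2.

100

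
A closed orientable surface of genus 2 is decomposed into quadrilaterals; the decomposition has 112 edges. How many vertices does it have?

χ = 2 − 2·2 = -2, and every face is a square so 4F = 2E.
F = 2E/4 = 56. Then V = -2 + E − F = -2 + 112 − 56 = 54.

54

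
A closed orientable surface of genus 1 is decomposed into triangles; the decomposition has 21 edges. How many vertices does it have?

7

χ = 2 − 2·1 = 0, and every face is a triangle so 3F = 2E.
F = 2E/3 = 14. Then V = 0 + E − F = 0 + 21 − 14 = 7.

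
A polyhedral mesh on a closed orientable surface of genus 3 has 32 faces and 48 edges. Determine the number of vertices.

12

For a closed orientable surface of genus 3, χ = 2 − 2·3 = -4.
V = -4 + E − F = -4 + 48 − 32 = 12.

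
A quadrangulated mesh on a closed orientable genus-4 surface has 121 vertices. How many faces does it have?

χ = 2 − 2·4 = -6, and every face is a square so 4F = 2E.
V − E + F = -6 with E = 4F/2 gives 121 − (4/2 − 1)·F = -6, so F = 127 and E = 254.

127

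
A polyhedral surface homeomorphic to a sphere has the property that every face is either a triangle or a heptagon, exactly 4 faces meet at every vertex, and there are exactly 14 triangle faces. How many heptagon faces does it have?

2

Let x be the number of heptagons; then F = 14 + x.
Edge–face incidences: 2E = 3·14 + 7·x = 42 + 7x.
Every vertex has degree 4, so 4V = 2E.
Euler: V − E + F = 2 ⇒ (2E)/4 − E + (14 + x) = 2.
Multiply by 8: 2·(2E) − 4·(2E) + 8·(14 + x) = 16, i.e. 112 + 8x − 2·(42 + 7x) = 16.
Collecting terms: −6x + 28 = 16, so −6x = −12, so x = 2.
Then 2E = 42 + 7·2 = 56, so E = 28, V = 2E/4 = 14, F = 14 + 2 = 16.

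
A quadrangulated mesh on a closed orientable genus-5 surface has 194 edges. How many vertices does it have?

89

χ = 2 − 2·5 = -8, and every face is a square so 4F = 2E.
F = 2E/4 = 97. Then V = -8 + E − F = -8 + 194 − 97 = 89.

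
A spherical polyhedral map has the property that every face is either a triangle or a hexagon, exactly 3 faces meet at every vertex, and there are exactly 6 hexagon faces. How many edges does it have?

Let x be the number of triangles; then F = 6 + x.
Edge–face incidences: 2E = 6·6 + 3·x = 36 + 3x.
Every vertex has degree 3, so 3V = 2E.
Euler: V − E + F = 2 ⇒ (2E)/3 − E + (6 + x) = 2.
Multiply by 6: 2·(2E) − 3·(2E) + 6·(6 + x) = 12, i.e. 36 + 6x − (36 + 3x) = 12.
Collecting terms: 3x = 12, so x = 4.
Then 2E = 36 + 3·4 = 48, so E = 24, V = 2E/3 = 16, F = 6 + 4 = 10.

24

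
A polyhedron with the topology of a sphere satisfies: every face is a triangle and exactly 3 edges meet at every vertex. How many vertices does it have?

Each face has 3 edges and each edge borders two faces, so 2E = 3F.
Each vertex has degree 3, so 3V = 2E and hence V = 3F/3.
Euler: V − E + F = 2 ⇒ (3F/3) − (3F/2) + F = 2.
Multiply by 6: (6 − 9 + 6)F = 12, i.e. 3F = 12.
So F = 4, E = 3·4/2 = 6, V = 3·4/3 = 4.

4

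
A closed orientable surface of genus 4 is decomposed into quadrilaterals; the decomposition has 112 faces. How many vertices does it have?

106

χ = 2 − 2·4 = -6, and every face is a square so 4F = 2E.
E = 4·112/2 = 224. Then V = -6 + E − F = -6 + 224 − 112 = 106.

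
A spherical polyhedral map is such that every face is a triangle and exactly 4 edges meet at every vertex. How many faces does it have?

Each face has 3 edges and each edge borders two faces, so 2E = 3F.
Each vertex has degree 4, so 4V = 2E and hence V = 3F/4.
Euler: V − E + F = 2 ⇒ (3F/4) − (3F/2) + F = 2.
Multiply by 8: (6 − 12 + 8)F = 16, i.e. 2F = 16.
So F = 8, E = 3·8/2 = 12, V = 3·8/4 = 6.

8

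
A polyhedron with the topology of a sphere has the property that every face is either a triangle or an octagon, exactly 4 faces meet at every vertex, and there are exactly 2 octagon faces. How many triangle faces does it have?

Let x be the number of triangles; then F = 2 + x.
Edge–face incidences: 2E = 8·2 + 3·x = 16 + 3x.
Every vertex has degree 4, so 4V = 2E.
Euler: V − E + F = 2 ⇒ (2E)/4 − E + (2 + x) = 2.
Multiply by 8: 2·(2E) − 4·(2E) + 8·(2 + x) = 16, i.e. 16 + 8x − 2·(16 + 3x) = 16.
Collecting terms: 2x − 16 = 16, so 2x = 32, so x = 16.
Then 2E = 16 + 3·16 = 64, so E = 32, V = 2E/4 = 16, F = 2 + 16 = 18.

16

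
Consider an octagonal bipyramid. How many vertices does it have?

10

A bipyramid over an n-gon has 2n triangular faces and n + 2 vertices: V = 8 + 2 = 10, E = 3·8 = 24, F = 2·8 = 16.
Check: V − E + F = 10 − 24 + 16 = 2.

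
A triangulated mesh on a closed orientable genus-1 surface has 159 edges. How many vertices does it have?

53

χ = 2 − 2·1 = 0, and every face is a triangle so 3F = 2E.
F = 2E/3 = 106. Then V = 0 + E − F = 0 + 159 − 106 = 53.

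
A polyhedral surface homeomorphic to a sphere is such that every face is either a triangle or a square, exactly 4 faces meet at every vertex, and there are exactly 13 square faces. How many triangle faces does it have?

8

Let x be the number of triangles; then F = 13 + x.
Edge–face incidences: 2E = 4·13 + 3·x = 52 + 3x.
Every vertex has degree 4, so 4V = 2E.
Euler: V − E + F = 2 ⇒ (2E)/4 − E + (13 + x) = 2.
Multiply by 8: 2·(2E) − 4·(2E) + 8·(13 + x) = 16, i.e. 104 + 8x − 2·(52 + 3x) = 16.
Collecting terms: 2x = 16, so x = 8.
Then 2E = 52 + 3·8 = 76, so E = 38, V = 2E/4 = 19, F = 13 + 8 = 21.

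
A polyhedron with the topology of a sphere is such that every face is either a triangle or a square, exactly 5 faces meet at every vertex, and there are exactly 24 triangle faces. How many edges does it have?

40

Let x be the number of squares; then F = 24 + x.
Edge–face incidences: 2E = 3·24 + 4·x = 72 + 4x.
Every vertex has degree 5, so 5V = 2E.
Euler: V − E + F = 2 ⇒ (2E)/5 − E + (24 + x) = 2.
Multiply by 10: 2·(2E) − 5·(2E) + 10·(24 + x) = 20, i.e. 240 + 10x − 3·(72 + 4x) = 20.
Collecting terms: −2x + 24 = 20, so −2x = −4, so x = 2.
Then 2E = 72 + 4·2 = 80, so E = 40, V = 2E/5 = 16, F = 24 + 2 = 26.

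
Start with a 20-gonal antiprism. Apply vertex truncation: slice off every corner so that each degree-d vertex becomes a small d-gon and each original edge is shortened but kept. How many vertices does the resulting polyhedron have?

The base solid has V = 40, E = 80, F = 42.
Truncation replaces each original edge-end by a new vertex, so V′ = 2E = 160.
Each original edge survives, and each old vertex of degree d contributes d new edges; summing degrees gives Σd = 2E, so E′ = E + 2E = 3E = 240.
Each original face survives and each original vertex becomes one new face: F′ = F + V = 82.

160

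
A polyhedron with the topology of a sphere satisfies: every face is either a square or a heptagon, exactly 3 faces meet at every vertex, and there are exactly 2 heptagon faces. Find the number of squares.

Let x be the number of squares; then F = 2 + x.
Edge–face incidences: 2E = 7·2 + 4·x = 14 + 4x.
Every vertex has degree 3, so 3V = 2E.
Euler: V − E + F = 2 ⇒ (2E)/3 − E + (2 + x) = 2.
Multiply by 6: 2·(2E) − 3·(2E) + 6·(2 + x) = 12, i.e. 12 + 6x − (14 + 4x) = 12.
Collecting terms: 2x − 2 = 12, so 2x = 14, so x = 7.
Then 2E = 14 + 4·7 = 42, so E = 21, V = 2E/3 = 14, F = 2 + 7 = 9.

7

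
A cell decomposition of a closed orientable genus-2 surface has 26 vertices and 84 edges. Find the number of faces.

56

For a closed orientable surface of genus 2, χ = 2 − 2·2 = -2.
F = -2 − V + E = -2 − 26 + 84 = 56.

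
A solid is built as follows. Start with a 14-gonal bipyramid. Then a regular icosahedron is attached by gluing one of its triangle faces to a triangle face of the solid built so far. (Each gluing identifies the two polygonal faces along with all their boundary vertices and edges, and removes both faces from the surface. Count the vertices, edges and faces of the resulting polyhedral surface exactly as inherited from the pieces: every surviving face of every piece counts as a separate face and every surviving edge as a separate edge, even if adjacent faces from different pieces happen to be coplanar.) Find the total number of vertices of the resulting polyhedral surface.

A 14-gonal bipyramid: V=16, E=42, F=28.
Attach a regular icosahedron (V=12, E=30, F=20) along a 3-gon: merge 3 vertices and 3 edges, delete both glued faces → V=25, E=69, F=46.
Check: V − E + F = 25 − 69 + 46 = 2.

25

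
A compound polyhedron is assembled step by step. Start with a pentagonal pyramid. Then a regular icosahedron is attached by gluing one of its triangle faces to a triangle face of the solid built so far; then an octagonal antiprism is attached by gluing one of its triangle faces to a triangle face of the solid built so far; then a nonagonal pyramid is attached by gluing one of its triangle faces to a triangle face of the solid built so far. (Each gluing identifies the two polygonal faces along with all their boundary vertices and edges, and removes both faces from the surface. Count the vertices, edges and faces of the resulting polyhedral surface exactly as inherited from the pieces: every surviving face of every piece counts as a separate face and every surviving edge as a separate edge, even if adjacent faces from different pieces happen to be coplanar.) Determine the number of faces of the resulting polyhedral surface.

A pentagonal pyramid: V=6, E=10, F=6.
Attach a regular icosahedron (V=12, E=30, F=20) along a 3-gon: merge 3 vertices and 3 edges, delete both glued faces → V=15, E=37, F=24.
Attach an octagonal antiprism (V=16, E=32, F=18) along a 3-gon: merge 3 vertices and 3 edges, delete both glued faces → V=28, E=66, F=40.
Attach a nonagonal pyramid (V=10, E=18, F=10) along a 3-gon: merge 3 vertices and 3 edges, delete both glued faces → V=35, E=81, F=48.
Check: V − E + F = 35 − 81 + 48 = 2.

48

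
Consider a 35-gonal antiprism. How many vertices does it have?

70

An antiprism on an n-gon has two n-gon caps and 2n triangles: V = 2·35 = 70, E = 4·35 = 140, F = 2·35 + 2 = 72.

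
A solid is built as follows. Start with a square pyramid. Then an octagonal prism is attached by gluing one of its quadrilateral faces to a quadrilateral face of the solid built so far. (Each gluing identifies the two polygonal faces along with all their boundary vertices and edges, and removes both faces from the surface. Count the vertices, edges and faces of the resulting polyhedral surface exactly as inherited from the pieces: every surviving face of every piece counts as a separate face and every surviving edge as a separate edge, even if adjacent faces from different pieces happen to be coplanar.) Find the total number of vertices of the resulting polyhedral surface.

17

A square pyramid: V=5, E=8, F=5.
Attach an octagonal prism (V=16, E=24, F=10) along a 4-gon: merge 4 vertices and 4 edges, delete both glued faces → V=17, E=28, F=13.
Check: V − E + F = 17 − 28 + 13 = 2.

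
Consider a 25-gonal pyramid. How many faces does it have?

26

A pyramid on an n-gon base has one n-gon and n triangles: V = 25 + 1 = 26, E = 2·25 = 50, F = 25 + 1 = 26.
Check: V − E + F = 26 − 50 + 26 = 2.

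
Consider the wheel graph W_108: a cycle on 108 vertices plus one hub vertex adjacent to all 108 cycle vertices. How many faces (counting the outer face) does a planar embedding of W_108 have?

W_108 has V = 108 + 1 = 109 vertices and E = 2·108 = 216 edges.
By Euler's formula F = 2 − V + E = 2 − 109 + 216 = 109.

109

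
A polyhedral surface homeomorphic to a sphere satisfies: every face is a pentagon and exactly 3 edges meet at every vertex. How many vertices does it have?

Each face has 5 edges and each edge borders two faces, so 2E = 5F.
Each vertex has degree 3, so 3V = 2E and hence V = 5F/3.
Euler: V − E + F = 2 ⇒ (5F/3) − (5F/2) + F = 2.
Multiply by 6: (10 − 15 + 6)F = 12, i.e. 1F = 12.
So F = 12, E = 5·12/2 = 30, V = 5·12/3 = 20.

20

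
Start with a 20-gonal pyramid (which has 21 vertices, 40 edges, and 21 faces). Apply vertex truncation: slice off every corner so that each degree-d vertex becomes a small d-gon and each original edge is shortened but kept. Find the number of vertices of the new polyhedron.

Truncation replaces each original edge-end by a new vertex, so V′ = 2E = 80.
Each original edge survives, and each old vertex of degree d contributes d new edges; summing degrees gives Σd = 2E, so E′ = E + 2E = 3E = 120.
Each original face survives and each original vertex becomes one new face: F′ = F + V = 42.

80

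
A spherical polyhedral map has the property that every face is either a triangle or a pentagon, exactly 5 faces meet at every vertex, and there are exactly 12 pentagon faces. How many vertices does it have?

Let x be the number of triangles; then F = 12 + x.
Edge–face incidences: 2E = 5·12 + 3·x = 60 + 3x.
Every vertex has degree 5, so 5V = 2E.
Euler: V − E + F = 2 ⇒ (2E)/5 − E + (12 + x) = 2.
Multiply by 10: 2·(2E) − 5·(2E) + 10·(12 + x) = 20, i.e. 120 + 10x − 3·(60 + 3x) = 20.
Collecting terms: x − 60 = 20, so x = 80.
Then 2E = 60 + 3·80 = 300, so E = 150, V = 2E/5 = 60, F = 12 + 80 = 92.

60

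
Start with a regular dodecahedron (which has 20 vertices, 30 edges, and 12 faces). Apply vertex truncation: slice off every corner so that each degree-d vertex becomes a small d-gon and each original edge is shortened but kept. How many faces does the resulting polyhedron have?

32

Truncation replaces each original edge-end by a new vertex, so V′ = 2E = 60.
Each original edge survives, and each old vertex of degree d contributes d new edges; summing degrees gives Σd = 2E, so E′ = E + 2E = 3E = 90.
Each original face survives and each original vertex becomes one new face: F′ = F + V = 32.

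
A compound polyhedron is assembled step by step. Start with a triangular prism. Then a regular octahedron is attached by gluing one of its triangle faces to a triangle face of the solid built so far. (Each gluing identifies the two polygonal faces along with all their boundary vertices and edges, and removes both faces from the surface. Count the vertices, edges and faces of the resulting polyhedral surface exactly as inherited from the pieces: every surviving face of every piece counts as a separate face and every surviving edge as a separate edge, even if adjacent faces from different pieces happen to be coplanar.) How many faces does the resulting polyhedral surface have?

A triangular prism: V=6, E=9, F=5.
Attach a regular octahedron (V=6, E=12, F=8) along a 3-gon: merge 3 vertices and 3 edges, delete both glued faces → V=9, E=18, F=11.
Check: V − E + F = 9 − 18 + 11 = 2.

11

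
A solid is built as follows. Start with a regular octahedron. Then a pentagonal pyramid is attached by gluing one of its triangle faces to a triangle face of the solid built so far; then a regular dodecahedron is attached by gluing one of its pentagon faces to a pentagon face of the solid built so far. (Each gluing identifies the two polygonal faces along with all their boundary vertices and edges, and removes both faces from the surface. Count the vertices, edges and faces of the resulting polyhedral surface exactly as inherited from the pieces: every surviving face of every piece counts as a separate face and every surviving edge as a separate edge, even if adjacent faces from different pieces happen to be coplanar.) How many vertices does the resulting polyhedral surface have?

24

A regular octahedron: V=6, E=12, F=8.
Attach a pentagonal pyramid (V=6, E=10, F=6) along a 3-gon: merge 3 vertices and 3 edges, delete both glued faces → V=9, E=19, F=12.
Attach a regular dodecahedron (V=20, E=30, F=12) along a 5-gon: merge 5 vertices and 5 edges, delete both glued faces → V=24, E=44, F=22.
Check: V − E + F = 24 − 44 + 22 = 2.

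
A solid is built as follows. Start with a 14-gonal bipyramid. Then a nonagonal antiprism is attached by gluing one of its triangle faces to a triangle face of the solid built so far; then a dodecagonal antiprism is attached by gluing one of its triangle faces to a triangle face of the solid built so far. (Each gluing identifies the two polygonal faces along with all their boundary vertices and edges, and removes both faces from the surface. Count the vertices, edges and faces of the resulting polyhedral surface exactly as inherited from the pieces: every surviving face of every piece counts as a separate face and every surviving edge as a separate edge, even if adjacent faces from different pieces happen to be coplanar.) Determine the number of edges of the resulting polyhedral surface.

120

A 14-gonal bipyramid: V=16, E=42, F=28.
Attach a nonagonal antiprism (V=18, E=36, F=20) along a 3-gon: merge 3 vertices and 3 edges, delete both glued faces → V=31, E=75, F=46.
Attach a dodecagonal antiprism (V=24, E=48, F=26) along a 3-gon: merge 3 vertices and 3 edges, delete both glued faces → V=52, E=120, F=70.
Check: V − E + F = 52 − 120 + 70 = 2.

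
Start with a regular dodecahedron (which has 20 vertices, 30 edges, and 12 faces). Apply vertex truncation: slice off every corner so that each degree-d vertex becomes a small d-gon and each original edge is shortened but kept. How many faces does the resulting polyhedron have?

Truncation replaces each original edge-end by a new vertex, so V′ = 2E = 60.
Each original edge survives, and each old vertex of degree d contributes d new edges; summing degrees gives Σd = 2E, so E′ = E + 2E = 3E = 90.
Each original face survives and each original vertex becomes one new face: F′ = F + V = 32.

32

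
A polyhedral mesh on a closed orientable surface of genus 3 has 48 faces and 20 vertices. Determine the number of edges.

For a closed orientable surface of genus 3, χ = 2 − 2·3 = -4.
E = V + F − (-4) = 20 + 48 − (-4) = 72.

72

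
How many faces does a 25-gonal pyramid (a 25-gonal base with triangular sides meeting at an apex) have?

A pyramid on an n-gon base has one n-gon and n triangles: V = 25 + 1 = 26, E = 2·25 = 50, F = 25 + 1 = 26.

26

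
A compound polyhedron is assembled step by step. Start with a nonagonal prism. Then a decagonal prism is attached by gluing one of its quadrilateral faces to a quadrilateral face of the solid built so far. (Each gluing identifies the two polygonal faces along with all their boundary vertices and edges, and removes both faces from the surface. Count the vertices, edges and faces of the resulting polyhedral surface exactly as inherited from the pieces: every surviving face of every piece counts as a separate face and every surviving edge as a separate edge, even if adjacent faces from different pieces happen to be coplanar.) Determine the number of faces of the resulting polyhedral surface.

21

A nonagonal prism: V=18, E=27, F=11.
Attach a decagonal prism (V=20, E=30, F=12) along a 4-gon: merge 4 vertices and 4 edges, delete both glued faces → V=34, E=53, F=21.
Check: V − E + F = 34 − 53 + 21 = 2.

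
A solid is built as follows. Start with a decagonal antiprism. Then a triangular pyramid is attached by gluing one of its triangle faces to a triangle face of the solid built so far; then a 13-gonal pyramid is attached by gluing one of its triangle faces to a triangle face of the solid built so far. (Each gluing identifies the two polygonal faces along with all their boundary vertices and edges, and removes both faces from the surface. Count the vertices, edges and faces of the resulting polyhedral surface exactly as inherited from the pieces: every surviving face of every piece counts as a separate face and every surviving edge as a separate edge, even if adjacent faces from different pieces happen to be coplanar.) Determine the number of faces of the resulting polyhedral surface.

A decagonal antiprism: V=20, E=40, F=22.
Attach a triangular pyramid (V=4, E=6, F=4) along a 3-gon: merge 3 vertices and 3 edges, delete both glued faces → V=21, E=43, F=24.
Attach a 13-gonal pyramid (V=14, E=26, F=14) along a 3-gon: merge 3 vertices and 3 edges, delete both glued faces → V=32, E=66, F=36.
Check: V − E + F = 32 − 66 + 36 = 2.

36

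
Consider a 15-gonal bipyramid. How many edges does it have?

45

A bipyramid over an n-gon has 2n triangular faces and n + 2 vertices: V = 15 + 2 = 17, E = 3·15 = 45, F = 2·15 = 30.
Check: V − E + F = 17 − 45 + 30 = 2.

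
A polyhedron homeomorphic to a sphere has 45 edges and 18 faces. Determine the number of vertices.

29

Here V − E + F = 2.
V = 2 + E − F = 2 + 45 − 18 = 29.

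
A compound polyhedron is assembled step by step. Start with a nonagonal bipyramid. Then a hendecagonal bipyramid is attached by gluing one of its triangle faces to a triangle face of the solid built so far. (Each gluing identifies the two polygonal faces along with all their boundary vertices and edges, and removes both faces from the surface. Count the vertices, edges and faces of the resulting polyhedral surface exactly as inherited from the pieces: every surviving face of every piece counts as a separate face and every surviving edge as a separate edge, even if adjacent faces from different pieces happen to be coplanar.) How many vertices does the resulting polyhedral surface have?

A nonagonal bipyramid: V=11, E=27, F=18.
Attach a hendecagonal bipyramid (V=13, E=33, F=22) along a 3-gon: merge 3 vertices and 3 edges, delete both glued faces → V=21, E=57, F=38.
Check: V − E + F = 21 − 57 + 38 = 2.

21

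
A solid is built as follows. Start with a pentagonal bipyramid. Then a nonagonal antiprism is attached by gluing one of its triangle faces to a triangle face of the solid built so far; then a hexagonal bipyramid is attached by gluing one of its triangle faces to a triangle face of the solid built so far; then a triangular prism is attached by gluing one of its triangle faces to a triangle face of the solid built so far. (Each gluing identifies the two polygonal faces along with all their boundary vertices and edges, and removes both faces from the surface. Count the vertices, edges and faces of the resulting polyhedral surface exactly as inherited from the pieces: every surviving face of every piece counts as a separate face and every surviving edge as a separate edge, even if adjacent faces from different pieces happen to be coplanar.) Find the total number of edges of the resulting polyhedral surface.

A pentagonal bipyramid: V=7, E=15, F=10.
Attach a nonagonal antiprism (V=18, E=36, F=20) along a 3-gon: merge 3 vertices and 3 edges, delete both glued faces → V=22, E=48, F=28.
Attach a hexagonal bipyramid (V=8, E=18, F=12) along a 3-gon: merge 3 vertices and 3 edges, delete both glued faces → V=27, E=63, F=38.
Attach a triangular prism (V=6, E=9, F=5) along a 3-gon: merge 3 vertices and 3 edges, delete both glued faces → V=30, E=69, F=41.
Check: V − E + F = 30 − 69 + 41 = 2.

69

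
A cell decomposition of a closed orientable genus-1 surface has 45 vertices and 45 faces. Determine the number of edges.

90

For a closed orientable surface of genus 1, χ = 2 − 2·1 = 0.
E = V + F − (0) = 45 + 45 − (0) = 90.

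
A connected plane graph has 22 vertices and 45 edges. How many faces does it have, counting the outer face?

Euler's formula for a connected plane graph: V − E + F = 2, so F = 2 − 22 + 45 = 25.

25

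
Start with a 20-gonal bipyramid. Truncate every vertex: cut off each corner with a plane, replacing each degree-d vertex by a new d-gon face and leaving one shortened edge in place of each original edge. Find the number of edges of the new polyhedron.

180

The base solid has V = 22, E = 60, F = 40.
Truncation replaces each original edge-end by a new vertex, so V′ = 2E = 120.
Each original edge survives, and each old vertex of degree d contributes d new edges; summing degrees gives Σd = 2E, so E′ = E + 2E = 3E = 180.
Each original face survives and each original vertex becomes one new face: F′ = F + V = 62.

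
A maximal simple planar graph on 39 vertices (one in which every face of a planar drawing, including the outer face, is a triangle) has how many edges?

In a plane triangulation 3F = 2E and V − E + F = 2, so E = 3V − 6 = 3·39 − 6 = 111.

111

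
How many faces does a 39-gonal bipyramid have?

A bipyramid over an n-gon has 2n triangular faces and n + 2 vertices: V = 39 + 2 = 41, E = 3·39 = 117, F = 2·39 = 78.

78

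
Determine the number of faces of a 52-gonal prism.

54

A prism on an n-gon has two n-gon bases and n rectangular sides: V = 2·52 = 104, E = 3·52 = 156, F = 52 + 2 = 54.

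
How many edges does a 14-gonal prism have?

A prism on an n-gon has two n-gon bases and n rectangular sides: V = 2·14 = 28, E = 3·14 = 42, F = 14 + 2 = 16.

42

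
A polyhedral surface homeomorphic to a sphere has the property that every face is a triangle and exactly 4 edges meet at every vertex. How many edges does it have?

12

Each face has 3 edges and each edge borders two faces, so 2E = 3F.
Each vertex has degree 4, so 4V = 2E and hence V = 3F/4.
Euler: V − E + F = 2 ⇒ (3F/4) − (3F/2) + F = 2.
Multiply by 8: (6 − 12 + 8)F = 16, i.e. 2F = 16.
So F = 8, E = 3·8/2 = 12, V = 3·8/4 = 6.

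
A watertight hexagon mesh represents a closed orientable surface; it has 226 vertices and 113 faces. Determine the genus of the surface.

Every face is a hexagon, so 2E = 6·113 = 678, giving E = 339.
χ = V − E + F = 226 − 339 + 113 = 0.
For a closed orientable surface χ = 2 − 2g, so g = (2 − (0))/2 = 1.

1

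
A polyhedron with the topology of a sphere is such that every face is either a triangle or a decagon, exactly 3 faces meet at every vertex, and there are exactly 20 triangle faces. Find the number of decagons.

Let x be the number of decagons; then F = 20 + x.
Edge–face incidences: 2E = 3·20 + 10·x = 60 + 10x.
Every vertex has degree 3, so 3V = 2E.
Euler: V − E + F = 2 ⇒ (2E)/3 − E + (20 + x) = 2.
Multiply by 6: 2·(2E) − 3·(2E) + 6·(20 + x) = 12, i.e. 120 + 6x − (60 + 10x) = 12.
Collecting terms: −4x + 60 = 12, so −4x = −48, so x = 12.
Then 2E = 60 + 10·12 = 180, so E = 90, V = 2E/3 = 60, F = 20 + 12 = 32.

12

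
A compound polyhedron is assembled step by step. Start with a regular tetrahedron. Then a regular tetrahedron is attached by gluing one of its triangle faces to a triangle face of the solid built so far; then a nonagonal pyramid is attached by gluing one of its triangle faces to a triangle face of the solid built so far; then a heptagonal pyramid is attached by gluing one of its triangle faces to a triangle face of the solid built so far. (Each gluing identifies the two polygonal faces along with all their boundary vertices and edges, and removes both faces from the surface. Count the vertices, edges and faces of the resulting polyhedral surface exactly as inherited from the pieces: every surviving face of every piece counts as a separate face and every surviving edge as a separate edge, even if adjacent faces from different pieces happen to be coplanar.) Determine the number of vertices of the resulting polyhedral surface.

A regular tetrahedron: V=4, E=6, F=4.
Attach a regular tetrahedron (V=4, E=6, F=4) along a 3-gon: merge 3 vertices and 3 edges, delete both glued faces → V=5, E=9, F=6.
Attach a nonagonal pyramid (V=10, E=18, F=10) along a 3-gon: merge 3 vertices and 3 edges, delete both glued faces → V=12, E=24, F=14.
Attach a heptagonal pyramid (V=8, E=14, F=8) along a 3-gon: merge 3 vertices and 3 edges, delete both glued faces → V=17, E=35, F=20.
Check: V − E + F = 17 − 35 + 20 = 2.

17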